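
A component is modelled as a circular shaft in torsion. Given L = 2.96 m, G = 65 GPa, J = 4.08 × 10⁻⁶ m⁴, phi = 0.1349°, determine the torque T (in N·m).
Model: a circular shaft in torsion, so phi = (T·L) / (G·J).
Solve for T: T = (phi·G·J) / L.
Convert to SI units:
  G = 65 GPa = 6.5 × 10¹⁰ Pa
  phi = 0.1349° = 0.002354 rad
Substitute:
  T = (0.002354 × (6.5 × 10¹⁰) × (4.08 × 10⁻⁶)) / 2.96
  T = 210.9 N·m
Final answer: T = 210.9 N·m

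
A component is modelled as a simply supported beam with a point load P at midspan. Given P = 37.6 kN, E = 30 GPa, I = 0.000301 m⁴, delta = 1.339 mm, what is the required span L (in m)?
Model: a simply supported beam with a point load P at midspan, so delta = (P·L^3) / (48·E·I).
Solve for L: L = ((48·delta·E·I) / P)^(1/3).
Convert to SI units:
  P = 37.6 kN = 37600 N
  E = 30 GPa = 3 × 10¹⁰ Pa
  delta = 1.339 mm = 0.001339 m
Substitute:
  L = ((48 × 0.001339 × (3 × 10¹⁰) × 0.000301) / 37600)^(1/3)
  L = 2.49 m
Final answer: L = 2.49 m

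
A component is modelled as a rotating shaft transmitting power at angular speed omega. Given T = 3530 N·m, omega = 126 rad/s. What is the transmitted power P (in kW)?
Model: a rotating shaft transmitting power at angular speed omega, so P = T·omega.
Substitute:
  P = 3530 × 126
  P = 444800 W
Convert: P = 444800 W = 444.8 kW
Final answer: P = 444.8 kW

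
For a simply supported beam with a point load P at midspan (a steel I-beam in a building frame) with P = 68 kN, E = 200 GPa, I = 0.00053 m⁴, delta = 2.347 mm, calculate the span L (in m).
Model: a simply supported beam with a point load P at midspan, so delta = (P·L^3) / (48·E·I).
Solve for L: L = ((48·delta·E·I) / P)^(1/3).
Convert to SI units:
  P = 68 kN = 68000 N
  E = 200 GPa = 2 × 10¹¹ Pa
  delta = 2.347 mm = 0.002347 m
Substitute:
  L = ((48 × 0.002347 × (2 × 10¹¹) × 0.00053) / 68000)^(1/3)
  L = 5.6 m
Final answer: L = 5.6 m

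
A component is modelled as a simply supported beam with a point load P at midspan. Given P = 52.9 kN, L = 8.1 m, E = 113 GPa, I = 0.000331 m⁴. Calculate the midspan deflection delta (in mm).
Model: a simply supported beam with a point load P at midspan, so delta = (P·L^3) / (48·E·I).
Convert to SI units:
  P = 52.9 kN = 52900 N
  E = 113 GPa = 1.13 × 10¹¹ Pa
Substitute:
  delta = (52900 × 8.1^3) / (48 × (1.13 × 10¹¹) × 0.000331)
  delta = 0.01566 m
Convert: delta = 0.01566 m = 15.66 mm
Final answer: delta = 15.66 mm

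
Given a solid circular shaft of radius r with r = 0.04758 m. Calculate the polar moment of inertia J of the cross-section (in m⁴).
Model: a solid circular shaft of radius r, so J = (π·r^4) / 2.
Substitute:
  J = (π × 0.04758^4) / 2
  J = 8.05 × 10⁻⁶ m⁴
Final answer: J = 8.05 × 10⁻⁶ m⁴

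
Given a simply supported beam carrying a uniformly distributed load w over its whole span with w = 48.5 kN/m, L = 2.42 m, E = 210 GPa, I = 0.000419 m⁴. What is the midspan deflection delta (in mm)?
Model: a simply supported beam carrying a uniformly distributed load w over its whole span, so delta = (5·w·L^4) / (384·E·I).
Convert to SI units:
  w = 48.5 kN/m = 48500 N/m
  E = 210 GPa = 2.1 × 10¹¹ Pa
Substitute:
  delta = (5 × 48500 × 2.42^4) / (384 × (2.1 × 10¹¹) × 0.000419)
  delta = 0.0002462 m
Convert: delta = 0.0002462 m = 0.2462 mm
Final answer: delta = 0.2462 mm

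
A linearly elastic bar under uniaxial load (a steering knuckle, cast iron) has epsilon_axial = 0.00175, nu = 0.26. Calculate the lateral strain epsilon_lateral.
Model: a linearly elastic bar under uniaxial load, so epsilon_lateral = -nu·epsilon_axial.
Substitute:
  epsilon_lateral = -(0.26 × 0.00175)
  epsilon_lateral = -0.000455
Final answer: epsilon_lateral = -0.000455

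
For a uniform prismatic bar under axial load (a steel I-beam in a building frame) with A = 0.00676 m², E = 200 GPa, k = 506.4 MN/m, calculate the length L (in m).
Model: a uniform prismatic bar under axial load, so k = (A·E) / L.
Solve for L: L = (A·E) / k.
Convert to SI units:
  E = 200 GPa = 2 × 10¹¹ Pa
  k = 506.4 MN/m = 5.064 × 10⁸ N/m
Substitute:
  L = (0.00676 × (2 × 10¹¹)) / (5.064 × 10⁸)
  L = 2.67 m
Final answer: L = 2.67 m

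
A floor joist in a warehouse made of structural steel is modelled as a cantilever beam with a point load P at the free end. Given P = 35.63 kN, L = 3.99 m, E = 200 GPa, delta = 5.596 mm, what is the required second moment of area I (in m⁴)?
Model: a cantilever beam with a point load P at the free end, so delta = (P·L^3) / (3·E·I).
Solve for I: I = (P·L^3) / (3·delta·E).
Convert to SI units:
  P = 35.63 kN = 35630 N
  E = 200 GPa = 2 × 10¹¹ Pa
  delta = 5.596 mm = 0.005596 m
Substitute:
  I = (35630 × 3.99^3) / (3 × 0.005596 × (2 × 10¹¹))
  I = 0.0006741 m⁴
Final answer: I = 0.0006741 m⁴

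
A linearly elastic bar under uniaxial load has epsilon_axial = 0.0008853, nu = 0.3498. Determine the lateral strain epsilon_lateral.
Model: a linearly elastic bar under uniaxial load, so epsilon_lateral = -nu·epsilon_axial.
Substitute:
  epsilon_lateral = -(0.3498 × 0.0008853)
  epsilon_lateral = -0.0003097
Final answer: epsilon_lateral = -0.0003097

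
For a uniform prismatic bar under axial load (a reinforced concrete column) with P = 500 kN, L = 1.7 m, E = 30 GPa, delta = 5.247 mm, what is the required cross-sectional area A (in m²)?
Model: a uniform prismatic bar under axial load, so delta = (P·L) / (A·E).
Solve for A: A = (P·L) / (delta·E).
Convert to SI units:
  P = 500 kN = 500000 N
  E = 30 GPa = 3 × 10¹⁰ Pa
  delta = 5.247 mm = 0.005247 m
Substitute:
  A = (500000 × 1.7) / (0.005247 × (3 × 10¹⁰))
  A = 0.0054 m²
Final answer: A = 0.0054 m²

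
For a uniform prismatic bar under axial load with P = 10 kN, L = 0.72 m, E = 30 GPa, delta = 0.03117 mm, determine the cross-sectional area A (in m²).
Model: a uniform prismatic bar under axial load, so delta = (P·L) / (A·E).
Solve for A: A = (P·L) / (delta·E).
Convert to SI units:
  P = 10 kN = 10000 N
  E = 30 GPa = 3 × 10¹⁰ Pa
  delta = 0.03117 mm = 3.117 × 10⁻⁵ m
Substitute:
  A = (10000 × 0.72) / ((3.117 × 10⁻⁵) × (3 × 10¹⁰))
  A = 0.0077 m²
Final answer: A = 0.0077 m²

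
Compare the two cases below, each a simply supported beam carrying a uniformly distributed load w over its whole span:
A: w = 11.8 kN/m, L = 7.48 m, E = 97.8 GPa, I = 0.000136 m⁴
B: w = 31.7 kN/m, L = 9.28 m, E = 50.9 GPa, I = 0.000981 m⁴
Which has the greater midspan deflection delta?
Model: a simply supported beam carrying a uniformly distributed load w over its whole span, so delta = (5·w·L^4) / (384·E·I) (SI units).
  A: delta = (5 × 11800 × 7.48^4) / (384 × (9.78 × 10¹⁰) × 0.000136) = 0.03616 m = 36.16 mm
  B: delta = (5 × 31700 × 9.28^4) / (384 × (5.09 × 10¹⁰) × 0.000981) = 0.06131 m = 61.31 mm
61.31 mm > 36.16 mm, so B is larger.
Final answer: B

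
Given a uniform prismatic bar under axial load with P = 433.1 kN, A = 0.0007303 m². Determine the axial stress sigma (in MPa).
Model: a uniform prismatic bar under axial load, so sigma = P / A.
Convert to SI units:
  P = 433.1 kN = 433100 N
Substitute:
  sigma = 433100 / 0.0007303
  sigma = 5.93 × 10⁸ Pa
Convert: sigma = 5.93 × 10⁸ Pa = 593 MPa
Final answer: sigma = 593 MPa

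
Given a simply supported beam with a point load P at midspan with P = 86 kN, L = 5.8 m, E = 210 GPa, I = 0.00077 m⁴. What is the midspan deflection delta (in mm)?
Model: a simply supported beam with a point load P at midspan, so delta = (P·L^3) / (48·E·I).
Convert to SI units:
  P = 86 kN = 86000 N
  E = 210 GPa = 2.1 × 10¹¹ Pa
Substitute:
  delta = (86000 × 5.8^3) / (48 × (2.1 × 10¹¹) × 0.00077)
  delta = 0.002162 m
Convert: delta = 0.002162 m = 2.162 mm
Final answer: delta = 2.162 mm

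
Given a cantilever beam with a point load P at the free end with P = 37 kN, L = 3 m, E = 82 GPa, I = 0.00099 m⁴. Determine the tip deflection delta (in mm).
Model: a cantilever beam with a point load P at the free end, so delta = (P·L^3) / (3·E·I).
Convert to SI units:
  P = 37 kN = 37000 N
  E = 82 GPa = 8.2 × 10¹⁰ Pa
Substitute:
  delta = (37000 × 3^3) / (3 × (8.2 × 10¹⁰) × 0.00099)
  delta = 0.004102 m
Convert: delta = 0.004102 m = 4.102 mm
Final answer: delta = 4.102 mm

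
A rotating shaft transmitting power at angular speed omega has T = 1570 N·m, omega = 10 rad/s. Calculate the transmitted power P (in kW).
Model: a rotating shaft transmitting power at angular speed omega, so P = T·omega.
Substitute:
  P = 1570 × 10
  P = 15700 W
Convert: P = 15700 W = 15.7 kW
Final answer: P = 15.7 kW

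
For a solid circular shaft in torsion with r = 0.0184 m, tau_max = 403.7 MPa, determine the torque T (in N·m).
Model: a solid circular shaft in torsion, so tau_max = (2·T) / (π·r^3).
Solve for T: T = (π·tau_max·r^3) / 2.
Convert to SI units:
  tau_max = 403.7 MPa = 4.037 × 10⁸ Pa
Substitute:
  T = (π × (4.037 × 10⁸) × 0.0184^3) / 2
  T = 3950 N·m
Final answer: T = 3950 N·m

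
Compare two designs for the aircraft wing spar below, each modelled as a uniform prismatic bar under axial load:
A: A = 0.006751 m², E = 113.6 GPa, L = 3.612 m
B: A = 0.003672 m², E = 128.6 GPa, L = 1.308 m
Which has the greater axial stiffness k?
Model: a uniform prismatic bar under axial load, so k = (A·E) / L (SI units).
  A: k = (0.006751 × (1.136 × 10¹¹)) / 3.612 = 2.123 × 10⁸ N/m = 212.3 MN/m
  B: k = (0.003672 × (1.286 × 10¹¹)) / 1.308 = 3.61 × 10⁸ N/m = 361 MN/m
361 MN/m > 212.3 MN/m, so B is larger.
Final answer: B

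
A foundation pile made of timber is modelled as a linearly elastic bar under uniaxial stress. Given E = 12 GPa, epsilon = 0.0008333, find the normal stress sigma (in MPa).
Model: a linearly elastic bar under uniaxial stress, so epsilon = sigma / E.
Solve for sigma: sigma = epsilon·E.
Convert to SI units:
  E = 12 GPa = 1.2 × 10¹⁰ Pa
Substitute:
  sigma = 0.0008333 × (1.2 × 10¹⁰)
  sigma = 1 × 10⁷ Pa
Convert: sigma = 1 × 10⁷ Pa = 10 MPa
Final answer: sigma = 10 MPa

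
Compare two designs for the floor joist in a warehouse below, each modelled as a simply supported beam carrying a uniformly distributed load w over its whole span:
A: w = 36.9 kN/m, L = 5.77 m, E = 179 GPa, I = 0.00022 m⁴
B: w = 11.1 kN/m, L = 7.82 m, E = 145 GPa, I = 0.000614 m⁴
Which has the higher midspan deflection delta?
Model: a simply supported beam carrying a uniformly distributed load w over its whole span, so delta = (5·w·L^4) / (384·E·I) (SI units).
  A: delta = (5 × 36900 × 5.77^4) / (384 × (1.79 × 10¹¹) × 0.00022) = 0.01352 m = 13.52 mm
  B: delta = (5 × 11100 × 7.82^4) / (384 × (1.45 × 10¹¹) × 0.000614) = 0.006071 m = 6.071 mm
13.52 mm > 6.071 mm, so A is larger.
Final answer: A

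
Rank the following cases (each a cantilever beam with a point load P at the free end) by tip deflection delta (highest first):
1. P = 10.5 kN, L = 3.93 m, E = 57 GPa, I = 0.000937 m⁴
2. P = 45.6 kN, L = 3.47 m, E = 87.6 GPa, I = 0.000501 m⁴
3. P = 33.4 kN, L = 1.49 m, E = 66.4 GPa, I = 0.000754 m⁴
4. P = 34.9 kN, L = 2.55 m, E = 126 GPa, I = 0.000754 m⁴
Model: a cantilever beam with a point load P at the free end, so delta = (P·L^3) / (3·E·I) (SI units).
  Case 1: delta = (10500 × 3.93^3) / (3 × (5.7 × 10¹⁰) × 0.000937) = 0.003978 m = 3.978 mm
  Case 2: delta = (45600 × 3.47^3) / (3 × (8.76 × 10¹⁰) × 0.000501) = 0.01447 m = 14.47 mm
  Case 3: delta = (33400 × 1.49^3) / (3 × (6.64 × 10¹⁰) × 0.000754) = 0.0007356 m = 0.7356 mm
  Case 4: delta = (34900 × 2.55^3) / (3 × (1.26 × 10¹¹) × 0.000754) = 0.00203 m = 2.03 mm
Ordering: 14.47 mm (case 2) > 3.978 mm (case 1) > 2.03 mm (case 4) > 0.7356 mm (case 3)
Final answer: 2, 1, 4, 3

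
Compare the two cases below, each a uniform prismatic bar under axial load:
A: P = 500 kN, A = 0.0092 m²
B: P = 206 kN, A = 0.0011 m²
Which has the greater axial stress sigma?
Model: a uniform prismatic bar under axial load, so sigma = P / A (SI units).
  A: sigma = 500000 / 0.0092 = 5.435 × 10⁷ Pa = 54.35 MPa
  B: sigma = 206000 / 0.0011 = 1.873 × 10⁸ Pa = 187.3 MPa
187.3 MPa > 54.35 MPa, so B is larger.
Final answer: B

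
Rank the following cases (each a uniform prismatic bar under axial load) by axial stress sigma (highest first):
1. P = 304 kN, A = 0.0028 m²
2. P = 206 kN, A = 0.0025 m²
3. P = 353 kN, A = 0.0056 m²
Model: a uniform prismatic bar under axial load, so sigma = P / A (SI units).
  Case 1: sigma = 304000 / 0.0028 = 1.086 × 10⁸ Pa = 108.6 MPa
  Case 2: sigma = 206000 / 0.0025 = 8.24 × 10⁷ Pa = 82.4 MPa
  Case 3: sigma = 353000 / 0.0056 = 6.304 × 10⁷ Pa = 63.04 MPa
Ordering: 108.6 MPa (case 1) > 82.4 MPa (case 2) > 63.04 MPa (case 3)
Final answer: 1, 2, 3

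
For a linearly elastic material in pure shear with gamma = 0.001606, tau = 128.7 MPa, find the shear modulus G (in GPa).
Model: a linearly elastic material in pure shear, so tau = G·gamma.
Solve for G: G = tau / gamma.
Convert to SI units:
  tau = 128.7 MPa = 1.287 × 10⁸ Pa
Substitute:
  G = (1.287 × 10⁸) / 0.001606
  G = 8.014 × 10¹⁰ Pa
Convert: G = 8.014 × 10¹⁰ Pa = 80.14 GPa
Final answer: G = 80.14 GPa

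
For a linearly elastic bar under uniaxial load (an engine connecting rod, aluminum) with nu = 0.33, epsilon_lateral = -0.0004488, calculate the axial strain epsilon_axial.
Model: a linearly elastic bar under uniaxial load, so epsilon_lateral = -nu·epsilon_axial.
Solve for epsilon_axial: epsilon_axial = -epsilon_lateral / nu.
Substitute:
  epsilon_axial = -(-0.0004488) / 0.33
  epsilon_axial = 0.00136
Final answer: epsilon_axial = 0.00136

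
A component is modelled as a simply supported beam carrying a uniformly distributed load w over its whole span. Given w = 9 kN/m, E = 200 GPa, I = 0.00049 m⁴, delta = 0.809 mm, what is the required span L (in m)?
Model: a simply supported beam carrying a uniformly distributed load w over its whole span, so delta = (5·w·L^4) / (384·E·I).
Solve for L: L = ((384·delta·E·I) / (5·w))^(1/4).
Convert to SI units:
  w = 9 kN/m = 9000 N/m
  E = 200 GPa = 2 × 10¹¹ Pa
  delta = 0.809 mm = 0.000809 m
Substitute:
  L = ((384 × 0.000809 × (2 × 10¹¹) × 0.00049) / (5 × 9000))^(1/4)
  L = 5.1 m
Final answer: L = 5.1 m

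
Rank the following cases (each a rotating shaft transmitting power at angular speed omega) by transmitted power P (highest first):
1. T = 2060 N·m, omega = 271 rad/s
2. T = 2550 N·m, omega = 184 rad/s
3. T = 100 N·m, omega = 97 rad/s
Model: a rotating shaft transmitting power at angular speed omega, so P = T·omega (SI units).
  Case 1: P = 2060 × 271 = 558300 W = 558.3 kW
  Case 2: P = 2550 × 184 = 469200 W = 469.2 kW
  Case 3: P = 100 × 97 = 9700 W = 9.7 kW
Ordering: 558.3 kW (case 1) > 469.2 kW (case 2) > 9.7 kW (case 3)
Final answer: 1, 2, 3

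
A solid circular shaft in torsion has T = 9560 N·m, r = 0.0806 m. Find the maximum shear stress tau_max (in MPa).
Model: a solid circular shaft in torsion, so tau_max = (2·T) / (π·r^3).
Substitute:
  tau_max = (2 × 9560) / (π × 0.0806^3)
  tau_max = 1.162 × 10⁷ Pa
Convert: tau_max = 1.162 × 10⁷ Pa = 11.62 MPa
Final answer: tau_max = 11.62 MPa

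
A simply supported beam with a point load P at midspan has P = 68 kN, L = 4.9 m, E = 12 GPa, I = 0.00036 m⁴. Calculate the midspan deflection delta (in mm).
Model: a simply supported beam with a point load P at midspan, so delta = (P·L^3) / (48·E·I).
Convert to SI units:
  P = 68 kN = 68000 N
  E = 12 GPa = 1.2 × 10¹⁰ Pa
Substitute:
  delta = (68000 × 4.9^3) / (48 × (1.2 × 10¹⁰) × 0.00036)
  delta = 0.03858 m
Convert: delta = 0.03858 m = 38.58 mm
Final answer: delta = 38.58 mm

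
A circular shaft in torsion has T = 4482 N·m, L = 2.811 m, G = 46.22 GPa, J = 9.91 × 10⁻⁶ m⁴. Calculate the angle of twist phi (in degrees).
Model: a circular shaft in torsion, so phi = (T·L) / (G·J).
Convert to SI units:
  G = 46.22 GPa = 4.622 × 10¹⁰ Pa
Substitute:
  phi = (4482 × 2.811) / ((4.622 × 10¹⁰) × (9.91 × 10⁻⁶))
  phi = 0.02751 rad
Convert to degrees: phi = 0.02751 × 180/π = 1.576°
Final answer: phi = 1.576°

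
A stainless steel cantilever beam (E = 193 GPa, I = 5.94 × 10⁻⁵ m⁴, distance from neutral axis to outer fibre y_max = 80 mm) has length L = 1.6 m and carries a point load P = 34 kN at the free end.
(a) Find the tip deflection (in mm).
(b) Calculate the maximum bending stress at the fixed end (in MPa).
(a) Tip deflection of a cantilever with an end point load: δ = P·L^3 / (3·E·I). Convert P = 34 kN = 34000 N, E = 193 GPa = 1.93 × 10¹¹ Pa.
  δ = (34000 × 1.6^3) / (3 × (1.93 × 10¹¹) × (5.94 × 10⁻⁵)) = 0.004049 m = 4.049 mm
(b) Maximum bending moment at the fixed end: M = P·L = 34000 × 1.6 = 54400 N·m. Convert y_max = 80 mm = 0.08 m.
  σ = M·y_max / I = (54400 × 0.08) / (5.94 × 10⁻⁵) = 7.327 × 10⁷ Pa = 73.27 MPa
Final answer: (a) δ = 4.049 mm, (b) σ = 73.27 MPa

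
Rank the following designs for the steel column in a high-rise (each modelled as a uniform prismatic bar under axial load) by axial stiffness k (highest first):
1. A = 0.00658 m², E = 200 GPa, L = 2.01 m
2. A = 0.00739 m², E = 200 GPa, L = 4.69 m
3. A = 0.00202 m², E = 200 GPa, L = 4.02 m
Model: a uniform prismatic bar under axial load, so k = (A·E) / L (SI units).
  Case 1: k = (0.00658 × (2 × 10¹¹)) / 2.01 = 6.547 × 10⁸ N/m = 654.7 MN/m
  Case 2: k = (0.00739 × (2 × 10¹¹)) / 4.69 = 3.151 × 10⁸ N/m = 315.1 MN/m
  Case 3: k = (0.00202 × (2 × 10¹¹)) / 4.02 = 1.005 × 10⁸ N/m = 100.5 MN/m
Ordering: 654.7 MN/m (case 1) > 315.1 MN/m (case 2) > 100.5 MN/m (case 3)
Final answer: 1, 2, 3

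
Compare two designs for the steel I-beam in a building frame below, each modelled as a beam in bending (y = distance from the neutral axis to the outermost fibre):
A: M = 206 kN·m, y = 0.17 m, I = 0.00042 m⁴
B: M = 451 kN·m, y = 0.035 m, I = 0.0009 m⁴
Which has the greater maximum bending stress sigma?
Model: a beam in bending (y = distance from the neutral axis to the outermost fibre), so sigma = (M·y) / I (SI units).
  A: sigma = (206000 × 0.17) / 0.00042 = 8.338 × 10⁷ Pa = 83.38 MPa
  B: sigma = (451000 × 0.035) / 0.0009 = 1.754 × 10⁷ Pa = 17.54 MPa
83.38 MPa > 17.54 MPa, so A is larger.
Final answer: A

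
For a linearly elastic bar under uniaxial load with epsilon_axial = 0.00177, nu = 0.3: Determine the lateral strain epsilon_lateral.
Model: a linearly elastic bar under uniaxial load, so epsilon_lateral = -nu·epsilon_axial.
Substitute:
  epsilon_lateral = -(0.3 × 0.00177)
  epsilon_lateral = -0.000531
Final answer: epsilon_lateral = -0.000531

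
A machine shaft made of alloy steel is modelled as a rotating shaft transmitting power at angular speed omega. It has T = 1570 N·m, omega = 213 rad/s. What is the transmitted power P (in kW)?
Model: a rotating shaft transmitting power at angular speed omega, so P = T·omega.
Substitute:
  P = 1570 × 213
  P = 334400 W
Convert: P = 334400 W = 334.4 kW
Final answer: P = 334.4 kW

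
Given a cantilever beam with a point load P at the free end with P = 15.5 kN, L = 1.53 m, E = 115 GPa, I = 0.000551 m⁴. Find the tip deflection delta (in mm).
Model: a cantilever beam with a point load P at the free end, so delta = (P·L^3) / (3·E·I).
Convert to SI units:
  P = 15.5 kN = 15500 N
  E = 115 GPa = 1.15 × 10¹¹ Pa
Substitute:
  delta = (15500 × 1.53^3) / (3 × (1.15 × 10¹¹) × 0.000551)
  delta = 0.000292 m
Convert: delta = 0.000292 m = 0.292 mm
Final answer: delta = 0.292 mm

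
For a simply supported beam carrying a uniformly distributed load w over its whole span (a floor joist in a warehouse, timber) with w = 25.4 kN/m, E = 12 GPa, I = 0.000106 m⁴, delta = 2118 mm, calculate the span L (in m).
Model: a simply supported beam carrying a uniformly distributed load w over its whole span, so delta = (5·w·L^4) / (384·E·I).
Solve for L: L = ((384·delta·E·I) / (5·w))^(1/4).
Convert to SI units:
  w = 25.4 kN/m = 25400 N/m
  E = 12 GPa = 1.2 × 10¹⁰ Pa
  delta = 2118 mm = 2.118 m
Substitute:
  L = ((384 × 2.118 × (1.2 × 10¹⁰) × 0.000106) / (5 × 25400))^(1/4)
  L = 9.5 m
Final answer: L = 9.5 m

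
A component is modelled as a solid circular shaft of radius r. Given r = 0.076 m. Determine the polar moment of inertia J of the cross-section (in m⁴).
Model: a solid circular shaft of radius r, so J = (π·r^4) / 2.
Substitute:
  J = (π × 0.076^4) / 2
  J = 5.241 × 10⁻⁵ m⁴
Final answer: J = 5.241 × 10⁻⁵ m⁴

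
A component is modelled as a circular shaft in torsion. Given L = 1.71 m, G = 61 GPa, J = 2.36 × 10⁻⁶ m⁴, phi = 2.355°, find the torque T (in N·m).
Model: a circular shaft in torsion, so phi = (T·L) / (G·J).
Solve for T: T = (phi·G·J) / L.
Convert to SI units:
  G = 61 GPa = 6.1 × 10¹⁰ Pa
  phi = 2.355° = 0.0411 rad
Substitute:
  T = (0.0411 × (6.1 × 10¹⁰) × (2.36 × 10⁻⁶)) / 1.71
  T = 3460 N·m
Final answer: T = 3460 N·m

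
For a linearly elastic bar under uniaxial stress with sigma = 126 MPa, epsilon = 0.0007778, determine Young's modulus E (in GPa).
Model: a linearly elastic bar under uniaxial stress, so epsilon = sigma / E.
Solve for E: E = sigma / epsilon.
Convert to SI units:
  sigma = 126 MPa = 1.26 × 10⁸ Pa
Substitute:
  E = (1.26 × 10⁸) / 0.0007778
  E = 1.62 × 10¹¹ Pa
Convert: E = 1.62 × 10¹¹ Pa = 162 GPa
Final answer: E = 162 GPa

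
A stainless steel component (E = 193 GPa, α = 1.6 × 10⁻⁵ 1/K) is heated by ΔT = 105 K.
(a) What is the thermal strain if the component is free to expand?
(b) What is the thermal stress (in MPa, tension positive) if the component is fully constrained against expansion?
(a) Free thermal strain ε_th = α·ΔT = (1.6 × 10⁻⁵) × 105 = 0.00168
(b) Fully constrained, the expansion is suppressed, so σ = -E·α·ΔT. Convert E = 193 GPa = 1.93 × 10¹¹ Pa.
  σ = -(1.93 × 10¹¹) × (1.6 × 10⁻⁵) × 105 = -3.242 × 10⁸ Pa = -324.2 MPa (compressive)
Final answer: (a) ε_th = 0.00168, (b) σ = -324.2 MPa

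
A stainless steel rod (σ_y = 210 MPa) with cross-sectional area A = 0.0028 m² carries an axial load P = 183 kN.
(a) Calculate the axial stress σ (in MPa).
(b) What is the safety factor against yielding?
(a) Axial stress σ = P/A. Convert P = 183 kN = 183000 N.
  σ = 183000 / 0.0028 = 6.536 × 10⁷ Pa = 65.36 MPa
(b) Safety factor SF = σ_y/σ = 210 / 65.36 = 3.213
Final answer: (a) σ = 65.36 MPa, (b) SF = 3.213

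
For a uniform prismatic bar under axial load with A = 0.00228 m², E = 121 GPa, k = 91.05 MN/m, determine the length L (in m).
Model: a uniform prismatic bar under axial load, so k = (A·E) / L.
Solve for L: L = (A·E) / k.
Convert to SI units:
  E = 121 GPa = 1.21 × 10¹¹ Pa
  k = 91.05 MN/m = 9.105 × 10⁷ N/m
Substitute:
  L = (0.00228 × (1.21 × 10¹¹)) / (9.105 × 10⁷)
  L = 3.03 m
Final answer: L = 3.03 m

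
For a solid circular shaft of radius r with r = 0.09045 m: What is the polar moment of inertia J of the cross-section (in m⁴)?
Model: a solid circular shaft of radius r, so J = (π·r^4) / 2.
Substitute:
  J = (π × 0.09045^4) / 2
  J = 0.0001051 m⁴
Final answer: J = 0.0001051 m⁴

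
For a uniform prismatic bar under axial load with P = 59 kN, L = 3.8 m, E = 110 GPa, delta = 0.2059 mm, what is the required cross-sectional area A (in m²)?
Model: a uniform prismatic bar under axial load, so delta = (P·L) / (A·E).
Solve for A: A = (P·L) / (delta·E).
Convert to SI units:
  P = 59 kN = 59000 N
  E = 110 GPa = 1.1 × 10¹¹ Pa
  delta = 0.2059 mm = 0.0002059 m
Substitute:
  A = (59000 × 3.8) / (0.0002059 × (1.1 × 10¹¹))
  A = 0.009899 m²
Final answer: A = 0.009899 m²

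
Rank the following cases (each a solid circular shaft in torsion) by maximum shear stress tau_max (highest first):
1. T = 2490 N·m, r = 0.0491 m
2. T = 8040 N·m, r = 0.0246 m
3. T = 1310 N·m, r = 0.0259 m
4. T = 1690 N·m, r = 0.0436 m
Model: a solid circular shaft in torsion, so tau_max = (2·T) / (π·r^3) (SI units).
  Case 1: tau_max = (2 × 2490) / (π × 0.0491^3) = 1.339 × 10⁷ Pa = 13.39 MPa
  Case 2: tau_max = (2 × 8040) / (π × 0.0246^3) = 3.438 × 10⁸ Pa = 343.8 MPa
  Case 3: tau_max = (2 × 1310) / (π × 0.0259^3) = 4.8 × 10⁷ Pa = 48 MPa
  Case 4: tau_max = (2 × 1690) / (π × 0.0436^3) = 1.298 × 10⁷ Pa = 12.98 MPa
Ordering: 343.8 MPa (case 2) > 48 MPa (case 3) > 13.39 MPa (case 1) > 12.98 MPa (case 4)
Final answer: 2, 3, 1, 4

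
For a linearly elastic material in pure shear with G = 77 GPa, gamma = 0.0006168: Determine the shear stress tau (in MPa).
Model: a linearly elastic material in pure shear, so tau = G·gamma.
Convert to SI units:
  G = 77 GPa = 7.7 × 10¹⁰ Pa
Substitute:
  tau = (7.7 × 10¹⁰) × 0.0006168
  tau = 4.749 × 10⁷ Pa
Convert: tau = 4.749 × 10⁷ Pa = 47.49 MPa
Final answer: tau = 47.49 MPa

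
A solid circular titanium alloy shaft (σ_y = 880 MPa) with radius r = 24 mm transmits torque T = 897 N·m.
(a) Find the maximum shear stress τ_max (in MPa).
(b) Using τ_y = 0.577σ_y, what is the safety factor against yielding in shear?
(a) For a solid circular shaft, τ_max = T·r/J with J = π·r^4/2, i.e. τ_max = 2·T / (π·r^3). Convert r = 24 mm = 0.024 m.
  τ_max = (2 × 897) / (π × 0.024^3) = 4.131 × 10⁷ Pa = 41.31 MPa
(b) τ_y = 0.577 × 880 = 507.76 MPa
  SF = τ_y/τ_max = 507.76 / 41.31 = 12.29
Final answer: (a) τ_max = 41.31 MPa, (b) SF = 12.29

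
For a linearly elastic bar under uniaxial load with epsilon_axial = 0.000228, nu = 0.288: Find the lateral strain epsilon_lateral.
Model: a linearly elastic bar under uniaxial load, so epsilon_lateral = -nu·epsilon_axial.
Substitute:
  epsilon_lateral = -(0.288 × 0.000228)
  epsilon_lateral = -6.566 × 10⁻⁵
Final answer: epsilon_lateral = -6.566 × 10⁻⁵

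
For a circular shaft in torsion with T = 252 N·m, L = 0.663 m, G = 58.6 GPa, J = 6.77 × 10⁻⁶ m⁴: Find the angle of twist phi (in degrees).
Model: a circular shaft in torsion, so phi = (T·L) / (G·J).
Convert to SI units:
  G = 58.6 GPa = 5.86 × 10¹⁰ Pa
Substitute:
  phi = (252 × 0.663) / ((5.86 × 10¹⁰) × (6.77 × 10⁻⁶))
  phi = 0.0004211 rad
Convert to degrees: phi = 0.0004211 × 180/π = 0.02413°
Final answer: phi = 0.02413°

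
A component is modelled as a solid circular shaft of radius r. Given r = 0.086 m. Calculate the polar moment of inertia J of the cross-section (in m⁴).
Model: a solid circular shaft of radius r, so J = (π·r^4) / 2.
Substitute:
  J = (π × 0.086^4) / 2
  J = 8.592 × 10⁻⁵ m⁴
Final answer: J = 8.592 × 10⁻⁵ m⁴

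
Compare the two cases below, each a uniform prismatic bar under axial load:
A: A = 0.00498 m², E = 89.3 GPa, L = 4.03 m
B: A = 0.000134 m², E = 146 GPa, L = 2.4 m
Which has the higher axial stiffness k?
Model: a uniform prismatic bar under axial load, so k = (A·E) / L (SI units).
  A: k = (0.00498 × (8.93 × 10¹⁰)) / 4.03 = 1.104 × 10⁸ N/m = 110.4 MN/m
  B: k = (0.000134 × (1.46 × 10¹¹)) / 2.4 = 8.152 × 10⁶ N/m = 8.152 MN/m
110.4 MN/m > 8.152 MN/m, so A is larger.
Final answer: A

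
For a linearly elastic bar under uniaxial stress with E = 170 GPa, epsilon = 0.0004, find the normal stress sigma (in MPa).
Model: a linearly elastic bar under uniaxial stress, so epsilon = sigma / E.
Solve for sigma: sigma = epsilon·E.
Convert to SI units:
  E = 170 GPa = 1.7 × 10¹¹ Pa
Substitute:
  sigma = 0.0004 × (1.7 × 10¹¹)
  sigma = 6.8 × 10⁷ Pa
Convert: sigma = 6.8 × 10⁷ Pa = 68 MPa
Final answer: sigma = 68 MPa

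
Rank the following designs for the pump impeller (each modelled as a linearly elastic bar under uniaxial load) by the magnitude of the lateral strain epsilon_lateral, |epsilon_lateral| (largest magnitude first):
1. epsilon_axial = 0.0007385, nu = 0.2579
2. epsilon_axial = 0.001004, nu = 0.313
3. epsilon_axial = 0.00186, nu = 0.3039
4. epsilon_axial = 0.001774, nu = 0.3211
Model: a linearly elastic bar under uniaxial load, so epsilon_lateral = -nu·epsilon_axial (SI units).
  Case 1: epsilon_lateral = -(0.2579 × 0.0007385) = -0.0001905
  Case 2: epsilon_lateral = -(0.313 × 0.001004) = -0.0003143
  Case 3: epsilon_lateral = -(0.3039 × 0.00186) = -0.0005653
  Case 4: epsilon_lateral = -(0.3211 × 0.001774) = -0.0005696
Ordering by |epsilon_lateral|: 0.0005696 (case 4) > 0.0005653 (case 3) > 0.0003143 (case 2) > 0.0001905 (case 1)
Final answer: 4, 3, 2, 1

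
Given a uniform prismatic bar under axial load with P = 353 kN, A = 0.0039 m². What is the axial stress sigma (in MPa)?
Model: a uniform prismatic bar under axial load, so sigma = P / A.
Convert to SI units:
  P = 353 kN = 353000 N
Substitute:
  sigma = 353000 / 0.0039
  sigma = 9.051 × 10⁷ Pa
Convert: sigma = 9.051 × 10⁷ Pa = 90.51 MPa
Final answer: sigma = 90.51 MPa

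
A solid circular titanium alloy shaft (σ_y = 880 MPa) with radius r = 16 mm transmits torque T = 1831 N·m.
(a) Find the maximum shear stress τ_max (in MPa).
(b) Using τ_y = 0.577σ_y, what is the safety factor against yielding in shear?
(a) For a solid circular shaft, τ_max = T·r/J with J = π·r^4/2, i.e. τ_max = 2·T / (π·r^3). Convert r = 16 mm = 0.016 m.
  τ_max = (2 × 1831) / (π × 0.016^3) = 2.846 × 10⁸ Pa = 284.6 MPa
(b) τ_y = 0.577 × 880 = 507.76 MPa
  SF = τ_y/τ_max = 507.76 / 284.6 = 1.784
Final answer: (a) τ_max = 284.6 MPa, (b) SF = 1.784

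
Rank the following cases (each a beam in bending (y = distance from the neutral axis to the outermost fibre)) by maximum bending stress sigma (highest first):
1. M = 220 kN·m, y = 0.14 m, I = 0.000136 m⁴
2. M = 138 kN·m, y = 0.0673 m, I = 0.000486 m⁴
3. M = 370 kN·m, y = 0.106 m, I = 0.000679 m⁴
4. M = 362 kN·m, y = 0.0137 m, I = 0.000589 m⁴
Model: a beam in bending (y = distance from the neutral axis to the outermost fibre), so sigma = (M·y) / I (SI units).
  Case 1: sigma = (220000 × 0.14) / 0.000136 = 2.265 × 10⁸ Pa = 226.5 MPa
  Case 2: sigma = (138000 × 0.0673) / 0.000486 = 1.911 × 10⁷ Pa = 19.11 MPa
  Case 3: sigma = (370000 × 0.106) / 0.000679 = 5.776 × 10⁷ Pa = 57.76 MPa
  Case 4: sigma = (362000 × 0.0137) / 0.000589 = 8.42 × 10⁶ Pa = 8.42 MPa
Ordering: 226.5 MPa (case 1) > 57.76 MPa (case 3) > 19.11 MPa (case 2) > 8.42 MPa (case 4)
Final answer: 1, 3, 2, 4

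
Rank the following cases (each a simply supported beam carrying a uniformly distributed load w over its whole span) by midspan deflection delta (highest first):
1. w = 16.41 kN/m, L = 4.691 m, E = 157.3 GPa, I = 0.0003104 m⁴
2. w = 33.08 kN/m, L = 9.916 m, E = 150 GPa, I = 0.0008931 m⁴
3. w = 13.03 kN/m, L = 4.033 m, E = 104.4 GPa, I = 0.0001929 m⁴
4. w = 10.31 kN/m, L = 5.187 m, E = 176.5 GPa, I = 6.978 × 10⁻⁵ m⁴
Model: a simply supported beam carrying a uniformly distributed load w over its whole span, so delta = (5·w·L^4) / (384·E·I) (SI units).
  Case 1: delta = (5 × 16410 × 4.691^4) / (384 × (1.573 × 10¹¹) × 0.0003104) = 0.002119 m = 2.119 mm
  Case 2: delta = (5 × 33080 × 9.916^4) / (384 × (1.5 × 10¹¹) × 0.0008931) = 0.03109 m = 31.09 mm
  Case 3: delta = (5 × 13030 × 4.033^4) / (384 × (1.044 × 10¹¹) × 0.0001929) = 0.002229 m = 2.229 mm
  Case 4: delta = (5 × 10310 × 5.187^4) / (384 × (1.765 × 10¹¹) × (6.978 × 10⁻⁵)) = 0.00789 m = 7.89 mm
Ordering: 31.09 mm (case 2) > 7.89 mm (case 4) > 2.229 mm (case 3) > 2.119 mm (case 1)
Final answer: 2, 4, 3, 1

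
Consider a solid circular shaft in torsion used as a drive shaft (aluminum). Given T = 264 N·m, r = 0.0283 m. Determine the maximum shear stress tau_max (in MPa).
Model: a solid circular shaft in torsion, so tau_max = (2·T) / (π·r^3).
Substitute:
  tau_max = (2 × 264) / (π × 0.0283^3)
  tau_max = 7.415 × 10⁶ Pa
Convert: tau_max = 7.415 × 10⁶ Pa = 7.415 MPa
Final answer: tau_max = 7.415 MPa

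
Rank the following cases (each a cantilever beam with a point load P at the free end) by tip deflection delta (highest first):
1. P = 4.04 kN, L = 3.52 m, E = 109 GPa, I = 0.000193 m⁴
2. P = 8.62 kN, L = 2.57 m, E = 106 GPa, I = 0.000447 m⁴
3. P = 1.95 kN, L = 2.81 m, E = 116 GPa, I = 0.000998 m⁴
Model: a cantilever beam with a point load P at the free end, so delta = (P·L^3) / (3·E·I) (SI units).
  Case 1: delta = (4040 × 3.52^3) / (3 × (1.09 × 10¹¹) × 0.000193) = 0.002792 m = 2.792 mm
  Case 2: delta = (8620 × 2.57^3) / (3 × (1.06 × 10¹¹) × 0.000447) = 0.001029 m = 1.029 mm
  Case 3: delta = (1950 × 2.81^3) / (3 × (1.16 × 10¹¹) × 0.000998) = 0.0001246 m = 0.1246 mm
Ordering: 2.792 mm (case 1) > 1.029 mm (case 2) > 0.1246 mm (case 3)
Final answer: 1, 2, 3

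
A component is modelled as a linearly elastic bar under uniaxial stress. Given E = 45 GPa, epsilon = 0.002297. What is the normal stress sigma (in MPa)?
Model: a linearly elastic bar under uniaxial stress, so sigma = E·epsilon.
Convert to SI units:
  E = 45 GPa = 4.5 × 10¹⁰ Pa
Substitute:
  sigma = (4.5 × 10¹⁰) × 0.002297
  sigma = 1.034 × 10⁸ Pa
Convert: sigma = 1.034 × 10⁸ Pa = 103.4 MPa
Final answer: sigma = 103.4 MPa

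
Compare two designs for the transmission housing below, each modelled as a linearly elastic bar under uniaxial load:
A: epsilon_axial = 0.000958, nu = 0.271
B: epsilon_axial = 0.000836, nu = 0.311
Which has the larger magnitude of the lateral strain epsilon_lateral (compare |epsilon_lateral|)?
Model: a linearly elastic bar under uniaxial load, so epsilon_lateral = -nu·epsilon_axial (SI units).
  A: epsilon_lateral = -(0.271 × 0.000958) = -0.0002596
  B: epsilon_lateral = -(0.311 × 0.000836) = -0.00026
|epsilon_lateral|: A = 0.0002596, B = 0.00026, so B is larger in magnitude.
Final answer: B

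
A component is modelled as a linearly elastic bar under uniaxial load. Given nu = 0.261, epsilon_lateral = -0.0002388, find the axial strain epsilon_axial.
Model: a linearly elastic bar under uniaxial load, so epsilon_lateral = -nu·epsilon_axial.
Solve for epsilon_axial: epsilon_axial = -epsilon_lateral / nu.
Substitute:
  epsilon_axial = -(-0.0002388) / 0.261
  epsilon_axial = 0.0009149
Final answer: epsilon_axial = 0.0009149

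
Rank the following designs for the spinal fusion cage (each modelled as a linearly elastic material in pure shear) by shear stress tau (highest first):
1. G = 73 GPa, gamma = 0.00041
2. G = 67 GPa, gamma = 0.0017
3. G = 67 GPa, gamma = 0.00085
Model: a linearly elastic material in pure shear, so tau = G·gamma (SI units).
  Case 1: tau = (7.3 × 10¹⁰) × 0.00041 = 2.993 × 10⁷ Pa = 29.93 MPa
  Case 2: tau = (6.7 × 10¹⁰) × 0.0017 = 1.139 × 10⁸ Pa = 113.9 MPa
  Case 3: tau = (6.7 × 10¹⁰) × 0.00085 = 5.695 × 10⁷ Pa = 56.95 MPa
Ordering: 113.9 MPa (case 2) > 56.95 MPa (case 3) > 29.93 MPa (case 1)
Final answer: 2, 3, 1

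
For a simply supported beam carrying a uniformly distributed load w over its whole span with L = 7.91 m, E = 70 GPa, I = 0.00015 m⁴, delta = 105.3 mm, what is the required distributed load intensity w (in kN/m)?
Model: a simply supported beam carrying a uniformly distributed load w over its whole span, so delta = (5·w·L^4) / (384·E·I).
Solve for w: w = (384·delta·E·I) / (5·L^4).
Convert to SI units:
  E = 70 GPa = 7 × 10¹⁰ Pa
  delta = 105.3 mm = 0.1053 m
Substitute:
  w = (384 × 0.1053 × (7 × 10¹⁰) × 0.00015) / (5 × 7.91^4)
  w = 21690 N/m
Convert: w = 21690 N/m = 21.69 kN/m
Final answer: w = 21.69 kN/m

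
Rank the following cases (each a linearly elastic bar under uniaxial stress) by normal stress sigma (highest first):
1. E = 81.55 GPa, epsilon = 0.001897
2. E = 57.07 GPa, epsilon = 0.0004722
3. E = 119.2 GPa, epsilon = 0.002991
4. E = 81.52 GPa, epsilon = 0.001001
Model: a linearly elastic bar under uniaxial stress, so sigma = E·epsilon (SI units).
  Case 1: sigma = (8.155 × 10¹⁰) × 0.001897 = 1.547 × 10⁸ Pa = 154.7 MPa
  Case 2: sigma = (5.707 × 10¹⁰) × 0.0004722 = 2.695 × 10⁷ Pa = 26.95 MPa
  Case 3: sigma = (1.192 × 10¹¹) × 0.002991 = 3.565 × 10⁸ Pa = 356.5 MPa
  Case 4: sigma = (8.152 × 10¹⁰) × 0.001001 = 8.16 × 10⁷ Pa = 81.6 MPa
Ordering: 356.5 MPa (case 3) > 154.7 MPa (case 1) > 81.6 MPa (case 4) > 26.95 MPa (case 2)
Final answer: 3, 1, 4, 2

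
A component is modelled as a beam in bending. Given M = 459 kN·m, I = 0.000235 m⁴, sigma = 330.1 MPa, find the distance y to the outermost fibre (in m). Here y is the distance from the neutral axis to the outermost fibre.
Model: a beam in bending, so sigma = (M·y) / I.
Solve for y: y = (sigma·I) / M.
Convert to SI units:
  M = 459 kN·m = 459000 N·m
  sigma = 330.1 MPa = 3.301 × 10⁸ Pa
Substitute:
  y = ((3.301 × 10⁸) × 0.000235) / 459000
  y = 0.169 m
Final answer: y = 0.169 m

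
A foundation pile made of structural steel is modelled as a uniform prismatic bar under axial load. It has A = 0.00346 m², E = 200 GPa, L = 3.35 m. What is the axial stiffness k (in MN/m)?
Model: a uniform prismatic bar under axial load, so k = (A·E) / L.
Convert to SI units:
  E = 200 GPa = 2 × 10¹¹ Pa
Substitute:
  k = (0.00346 × (2 × 10¹¹)) / 3.35
  k = 2.066 × 10⁸ N/m
Convert: k = 2.066 × 10⁸ N/m = 206.6 MN/m
Final answer: k = 206.6 MN/m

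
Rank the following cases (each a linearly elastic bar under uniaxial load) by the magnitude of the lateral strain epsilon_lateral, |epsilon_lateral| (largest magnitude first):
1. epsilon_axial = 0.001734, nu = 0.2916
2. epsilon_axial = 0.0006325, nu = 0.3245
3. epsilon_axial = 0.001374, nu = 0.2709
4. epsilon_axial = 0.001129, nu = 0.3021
Model: a linearly elastic bar under uniaxial load, so epsilon_lateral = -nu·epsilon_axial (SI units).
  Case 1: epsilon_lateral = -(0.2916 × 0.001734) = -0.0005056
  Case 2: epsilon_lateral = -(0.3245 × 0.0006325) = -0.0002052
  Case 3: epsilon_lateral = -(0.2709 × 0.001374) = -0.0003722
  Case 4: epsilon_lateral = -(0.3021 × 0.001129) = -0.0003411
Ordering by |epsilon_lateral|: 0.0005056 (case 1) > 0.0003722 (case 3) > 0.0003411 (case 4) > 0.0002052 (case 2)
Final answer: 1, 3, 4, 2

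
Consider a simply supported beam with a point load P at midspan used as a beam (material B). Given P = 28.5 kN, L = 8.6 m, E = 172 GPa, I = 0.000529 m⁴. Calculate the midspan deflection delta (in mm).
Model: a simply supported beam with a point load P at midspan, so delta = (P·L^3) / (48·E·I).
Convert to SI units:
  P = 28.5 kN = 28500 N
  E = 172 GPa = 1.72 × 10¹¹ Pa
Substitute:
  delta = (28500 × 8.6^3) / (48 × (1.72 × 10¹¹) × 0.000529)
  delta = 0.004151 m
Convert: delta = 0.004151 m = 4.151 mm
Final answer: delta = 4.151 mm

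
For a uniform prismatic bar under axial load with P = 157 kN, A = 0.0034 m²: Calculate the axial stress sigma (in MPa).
Model: a uniform prismatic bar under axial load, so sigma = P / A.
Convert to SI units:
  P = 157 kN = 157000 N
Substitute:
  sigma = 157000 / 0.0034
  sigma = 4.618 × 10⁷ Pa
Convert: sigma = 4.618 × 10⁷ Pa = 46.18 MPa
Final answer: sigma = 46.18 MPa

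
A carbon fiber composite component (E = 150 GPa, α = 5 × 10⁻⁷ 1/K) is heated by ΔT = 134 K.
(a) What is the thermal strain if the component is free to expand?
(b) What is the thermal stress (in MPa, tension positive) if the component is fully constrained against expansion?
(a) Free thermal strain ε_th = α·ΔT = (5 × 10⁻⁷) × 134 = 6.7 × 10⁻⁵
(b) Fully constrained, the expansion is suppressed, so σ = -E·α·ΔT. Convert E = 150 GPa = 1.5 × 10¹¹ Pa.
  σ = -(1.5 × 10¹¹) × (5 × 10⁻⁷) × 134 = -1.005 × 10⁷ Pa = -10.05 MPa (compressive)
Final answer: (a) ε_th = 6.7 × 10⁻⁵, (b) σ = -10.05 MPa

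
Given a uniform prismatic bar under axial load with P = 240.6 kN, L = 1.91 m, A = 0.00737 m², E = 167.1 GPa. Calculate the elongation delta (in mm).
Model: a uniform prismatic bar under axial load, so delta = (P·L) / (A·E).
Convert to SI units:
  P = 240.6 kN = 240600 N
  E = 167.1 GPa = 1.671 × 10¹¹ Pa
Substitute:
  delta = (240600 × 1.91) / (0.00737 × (1.671 × 10¹¹))
  delta = 0.0003732 m
Convert: delta = 0.0003732 m = 0.3732 mm
Final answer: delta = 0.3732 mm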